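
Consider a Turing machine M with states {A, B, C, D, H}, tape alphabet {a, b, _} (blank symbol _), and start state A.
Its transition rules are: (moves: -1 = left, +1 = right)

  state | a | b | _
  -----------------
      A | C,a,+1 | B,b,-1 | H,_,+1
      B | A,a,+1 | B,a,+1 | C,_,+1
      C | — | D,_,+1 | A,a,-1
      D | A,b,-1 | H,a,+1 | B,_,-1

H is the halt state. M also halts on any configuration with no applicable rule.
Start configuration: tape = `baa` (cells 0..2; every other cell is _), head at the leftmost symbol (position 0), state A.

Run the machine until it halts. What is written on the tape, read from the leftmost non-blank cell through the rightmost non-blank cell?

state=A head=0 tape=_[b]aa   (A,b)→(B,b,-1)
state=B head=-1 tape=[_]baa   (B,_)→(C,_,+1)
state=C head=0 tape=_[b]aa   (C,b)→(D,_,+1)
state=D head=1 tape=__[a]a   (D,a)→(A,b,-1)
state=A head=0 tape=_[_]ba   (A,_)→(H,_,+1)
state=H head=1 tape=__[b]a
The non-blank tape span at halt is ba.

ba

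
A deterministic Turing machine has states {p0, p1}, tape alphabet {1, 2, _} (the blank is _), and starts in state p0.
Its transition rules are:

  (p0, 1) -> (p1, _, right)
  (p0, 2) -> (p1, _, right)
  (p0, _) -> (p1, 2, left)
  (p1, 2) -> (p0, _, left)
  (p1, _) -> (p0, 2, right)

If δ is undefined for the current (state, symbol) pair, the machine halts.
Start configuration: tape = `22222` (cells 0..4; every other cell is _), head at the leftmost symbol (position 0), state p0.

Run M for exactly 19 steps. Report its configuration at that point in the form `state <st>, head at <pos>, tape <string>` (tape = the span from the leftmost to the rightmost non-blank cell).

state p1, head at 3, tape 2_2_2__2

p0 | ___[2]2222   read 2 → write _, move right, go to p1
p1 | ____[2]222   read 2 → write _, move left, go to p0
p0 | ___[_]_222   read _ → write 2, move left, go to p1
p1 | __[_]2_222   read _ → write 2, move right, go to p0
p0 | __2[2]_222   read 2 → write _, move right, go to p1
p1 | __2_[_]222   read _ → write 2, move right, go to p0
p0 | __2_2[2]22   read 2 → write _, move right, go to p1
p1 | __2_2_[2]2   read 2 → write _, move left, go to p0
p0 | __2_2[_]_2   read _ → write 2, move left, go to p1
p1 | __2_[2]2_2   read 2 → write _, move left, go to p0
p0 | __2[_]_2_2   read _ → write 2, move left, go to p1
p1 | __[2]2_2_2   read 2 → write _, move left, go to p0
p0 | _[_]_2_2_2   read _ → write 2, move left, go to p1
p1 | [_]2_2_2_2   read _ → write 2, move right, go to p0
p0 | 2[2]_2_2_2   read 2 → write _, move right, go to p1
p1 | 2_[_]2_2_2   read _ → write 2, move right, go to p0
p0 | 2_2[2]_2_2   read 2 → write _, move right, go to p1
p1 | 2_2_[_]2_2   read _ → write 2, move right, go to p0
p0 | 2_2_2[2]_2   read 2 → write _, move right, go to p1
p1 | 2_2_2_[_]2
After 19 steps: state p1, head at 3, tape 2_2_2__2.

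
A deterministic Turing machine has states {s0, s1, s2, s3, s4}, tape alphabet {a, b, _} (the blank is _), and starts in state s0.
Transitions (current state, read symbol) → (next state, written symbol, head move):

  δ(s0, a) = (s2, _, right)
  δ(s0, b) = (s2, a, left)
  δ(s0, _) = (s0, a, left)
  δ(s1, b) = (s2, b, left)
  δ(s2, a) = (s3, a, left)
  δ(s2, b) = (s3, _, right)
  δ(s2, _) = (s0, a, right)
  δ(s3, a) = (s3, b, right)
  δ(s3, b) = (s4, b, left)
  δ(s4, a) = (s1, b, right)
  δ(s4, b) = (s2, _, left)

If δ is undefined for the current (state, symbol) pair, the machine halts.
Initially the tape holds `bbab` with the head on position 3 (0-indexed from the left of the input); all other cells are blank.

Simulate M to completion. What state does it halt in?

s0 | _bba[b]   read b → write a, move left, go to s2
s2 | _bb[a]a   read a → write a, move left, go to s3
s3 | _b[b]aa   read b → write b, move left, go to s4
s4 | _[b]baa   read b → write _, move left, go to s2
s2 | [_]_baa   read _ → write a, move right, go to s0
s0 | a[_]baa   read _ → write a, move left, go to s0
s0 | [a]abaa   read a → write _, move right, go to s2
s2 | _[a]baa   read a → write a, move left, go to s3
s3 | [_]abaa
No transition is defined for (s3, _); M halts in state s3.

s3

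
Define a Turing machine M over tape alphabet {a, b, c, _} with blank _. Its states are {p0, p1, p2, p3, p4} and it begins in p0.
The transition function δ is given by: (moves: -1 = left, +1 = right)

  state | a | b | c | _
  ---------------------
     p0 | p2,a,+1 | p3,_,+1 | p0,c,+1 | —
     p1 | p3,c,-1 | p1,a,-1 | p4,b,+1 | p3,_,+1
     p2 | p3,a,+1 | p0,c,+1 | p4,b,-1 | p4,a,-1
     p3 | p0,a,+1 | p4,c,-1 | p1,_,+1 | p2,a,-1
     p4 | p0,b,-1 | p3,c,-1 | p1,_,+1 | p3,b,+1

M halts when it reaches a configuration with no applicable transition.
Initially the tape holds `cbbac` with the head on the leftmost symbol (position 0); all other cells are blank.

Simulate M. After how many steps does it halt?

state=p0 head=0 tape=[c]bbac____   (p0,c)→(p0,c,+1)
state=p0 head=1 tape=c[b]bac____   (p0,b)→(p3,_,+1)
state=p3 head=2 tape=c_[b]ac____   (p3,b)→(p4,c,-1)
state=p4 head=1 tape=c[_]cac____   (p4,_)→(p3,b,+1)
state=p3 head=2 tape=cb[c]ac____   (p3,c)→(p1,_,+1)
state=p1 head=3 tape=cb_[a]c____   (p1,a)→(p3,c,-1)
state=p3 head=2 tape=cb[_]cc____   (p3,_)→(p2,a,-1)
state=p2 head=1 tape=c[b]acc____   (p2,b)→(p0,c,+1)
state=p0 head=2 tape=cc[a]cc____   (p0,a)→(p2,a,+1)
state=p2 head=3 tape=cca[c]c____   (p2,c)→(p4,b,-1)
state=p4 head=2 tape=cc[a]bc____   (p4,a)→(p0,b,-1)
state=p0 head=1 tape=c[c]bbc____   (p0,c)→(p0,c,+1)
state=p0 head=2 tape=cc[b]bc____   (p0,b)→(p3,_,+1)
state=p3 head=3 tape=cc_[b]c____   (p3,b)→(p4,c,-1)
state=p4 head=2 tape=cc[_]cc____   (p4,_)→(p3,b,+1)
state=p3 head=3 tape=ccb[c]c____   (p3,c)→(p1,_,+1)
state=p1 head=4 tape=ccb_[c]____   (p1,c)→(p4,b,+1)
state=p4 head=5 tape=ccb_b[_]___   (p4,_)→(p3,b,+1)
state=p3 head=6 tape=ccb_bb[_]__   (p3,_)→(p2,a,-1)
state=p2 head=5 tape=ccb_b[b]a__   (p2,b)→(p0,c,+1)
state=p0 head=6 tape=ccb_bc[a]__   (p0,a)→(p2,a,+1)
state=p2 head=7 tape=ccb_bca[_]_   (p2,_)→(p4,a,-1)
state=p4 head=6 tape=ccb_bc[a]a_   (p4,a)→(p0,b,-1)
state=p0 head=5 tape=ccb_b[c]ba_   (p0,c)→(p0,c,+1)
state=p0 head=6 tape=ccb_bc[b]a_   (p0,b)→(p3,_,+1)
state=p3 head=7 tape=ccb_bc_[a]_   (p3,a)→(p0,a,+1)
state=p0 head=8 tape=ccb_bc_a[_]
M halts after 26 transitions.

26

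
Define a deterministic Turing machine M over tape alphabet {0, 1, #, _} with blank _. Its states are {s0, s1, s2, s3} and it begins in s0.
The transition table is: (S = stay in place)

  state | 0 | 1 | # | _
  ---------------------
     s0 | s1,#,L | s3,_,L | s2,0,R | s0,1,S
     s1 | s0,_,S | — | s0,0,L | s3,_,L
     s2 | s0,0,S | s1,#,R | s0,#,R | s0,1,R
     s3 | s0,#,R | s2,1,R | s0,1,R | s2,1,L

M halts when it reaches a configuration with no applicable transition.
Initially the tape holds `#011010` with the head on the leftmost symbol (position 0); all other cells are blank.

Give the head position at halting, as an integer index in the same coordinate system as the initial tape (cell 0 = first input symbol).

3

s0 | __[#]011010   read # → write 0, move R, go to s2
s2 | __0[0]11010   read 0 → write 0, move S, go to s0
s0 | __0[0]11010   read 0 → write #, move L, go to s1
s1 | __[0]#11010   read 0 → write _, move S, go to s0
s0 | __[_]#11010   read _ → write 1, move S, go to s0
s0 | __[1]#11010   read 1 → write _, move L, go to s3
s3 | _[_]_#11010   read _ → write 1, move L, go to s2
s2 | [_]1_#11010   read _ → write 1, move R, go to s0
s0 | 1[1]_#11010   read 1 → write _, move L, go to s3
s3 | [1]__#11010   read 1 → write 1, move R, go to s2
s2 | 1[_]_#11010   read _ → write 1, move R, go to s0
s0 | 11[_]#11010   read _ → write 1, move S, go to s0
s0 | 11[1]#11010   read 1 → write _, move L, go to s3
s3 | 1[1]_#11010   read 1 → write 1, move R, go to s2
s2 | 11[_]#11010   read _ → write 1, move R, go to s0
s0 | 111[#]11010   read # → write 0, move R, go to s2
s2 | 1110[1]1010   read 1 → write #, move R, go to s1
s1 | 1110#[1]010
At halt the head is at cell 3.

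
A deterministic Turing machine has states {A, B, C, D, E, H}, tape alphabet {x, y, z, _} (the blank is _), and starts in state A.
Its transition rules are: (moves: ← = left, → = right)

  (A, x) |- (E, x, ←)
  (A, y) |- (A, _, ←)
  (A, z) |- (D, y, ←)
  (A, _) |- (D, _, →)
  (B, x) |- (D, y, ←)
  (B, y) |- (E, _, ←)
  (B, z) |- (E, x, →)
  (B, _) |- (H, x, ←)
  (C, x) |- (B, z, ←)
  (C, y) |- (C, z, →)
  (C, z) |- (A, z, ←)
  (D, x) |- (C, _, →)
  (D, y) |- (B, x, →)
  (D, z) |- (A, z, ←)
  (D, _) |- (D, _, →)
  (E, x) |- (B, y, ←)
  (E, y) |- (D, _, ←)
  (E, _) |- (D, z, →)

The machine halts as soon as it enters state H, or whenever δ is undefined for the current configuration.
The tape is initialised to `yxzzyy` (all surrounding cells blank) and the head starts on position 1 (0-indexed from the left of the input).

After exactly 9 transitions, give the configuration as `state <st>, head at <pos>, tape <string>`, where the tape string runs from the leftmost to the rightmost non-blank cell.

A | _y[x]zzyy   read x → write x, move ←, go to E
E | _[y]xzzyy   read y → write _, move ←, go to D
D | [_]_xzzyy   read _ → write _, move →, go to D
D | _[_]xzzyy   read _ → write _, move →, go to D
D | __[x]zzyy   read x → write _, move →, go to C
C | ___[z]zyy   read z → write z, move ←, go to A
A | __[_]zzyy   read _ → write _, move →, go to D
D | ___[z]zyy   read z → write z, move ←, go to A
A | __[_]zzyy   read _ → write _, move →, go to D
D | ___[z]zyy
After 9 steps: state D, head at 2, tape zzyy.

state D, head at 2, tape zzyy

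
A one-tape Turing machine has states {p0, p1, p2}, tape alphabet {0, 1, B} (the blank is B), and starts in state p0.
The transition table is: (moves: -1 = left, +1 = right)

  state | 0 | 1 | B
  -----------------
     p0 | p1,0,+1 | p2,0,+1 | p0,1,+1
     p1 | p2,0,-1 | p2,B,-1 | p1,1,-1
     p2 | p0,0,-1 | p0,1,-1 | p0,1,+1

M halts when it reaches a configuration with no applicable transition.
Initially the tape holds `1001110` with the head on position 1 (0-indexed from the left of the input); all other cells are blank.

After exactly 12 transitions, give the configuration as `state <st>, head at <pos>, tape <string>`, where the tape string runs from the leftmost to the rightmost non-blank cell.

state p0, head at -1, tape 10001110

p0 | B1[0]01110   read 0 → write 0, move +1, go to p1
p1 | B10[0]1110   read 0 → write 0, move -1, go to p2
p2 | B1[0]01110   read 0 → write 0, move -1, go to p0
p0 | B[1]001110   read 1 → write 0, move +1, go to p2
p2 | B0[0]01110   read 0 → write 0, move -1, go to p0
p0 | B[0]001110   read 0 → write 0, move +1, go to p1
p1 | B0[0]01110   read 0 → write 0, move -1, go to p2
p2 | B[0]001110   read 0 → write 0, move -1, go to p0
p0 | [B]0001110   read B → write 1, move +1, go to p0
p0 | 1[0]001110   read 0 → write 0, move +1, go to p1
p1 | 10[0]01110   read 0 → write 0, move -1, go to p2
p2 | 1[0]001110   read 0 → write 0, move -1, go to p0
p0 | [1]0001110
After 12 steps: state p0, head at -1, tape 10001110.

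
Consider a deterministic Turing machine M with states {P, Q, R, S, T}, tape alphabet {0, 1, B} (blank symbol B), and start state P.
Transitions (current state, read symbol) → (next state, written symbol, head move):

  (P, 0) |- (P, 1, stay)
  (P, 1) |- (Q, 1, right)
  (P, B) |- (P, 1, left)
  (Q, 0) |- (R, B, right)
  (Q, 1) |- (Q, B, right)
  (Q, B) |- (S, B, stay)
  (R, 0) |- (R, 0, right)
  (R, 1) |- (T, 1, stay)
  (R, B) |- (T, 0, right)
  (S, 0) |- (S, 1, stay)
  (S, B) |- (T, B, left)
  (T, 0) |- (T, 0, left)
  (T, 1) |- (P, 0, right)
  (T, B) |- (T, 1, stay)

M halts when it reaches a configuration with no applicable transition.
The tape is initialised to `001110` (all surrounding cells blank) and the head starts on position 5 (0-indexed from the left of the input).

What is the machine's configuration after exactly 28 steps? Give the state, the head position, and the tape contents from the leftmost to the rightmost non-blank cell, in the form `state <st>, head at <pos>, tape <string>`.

P | 00111[0]BBBB   read 0 → write 1, move stay, go to P
P | 00111[1]BBBB   read 1 → write 1, move right, go to Q
Q | 001111[B]BBB   read B → write B, move stay, go to S
S | 001111[B]BBB   read B → write B, move left, go to T
T | 00111[1]BBBB   read 1 → write 0, move right, go to P
P | 001110[B]BBB   read B → write 1, move left, go to P
P | 00111[0]1BBB   read 0 → write 1, move stay, go to P
P | 00111[1]1BBB   read 1 → write 1, move right, go to Q
Q | 001111[1]BBB   read 1 → write B, move right, go to Q
Q | 001111B[B]BB   read B → write B, move stay, go to S
S | 001111B[B]BB   read B → write B, move left, go to T
T | 001111[B]BBB   read B → write 1, move stay, go to T
T | 001111[1]BBB   read 1 → write 0, move right, go to P
P | 0011110[B]BB   read B → write 1, move left, go to P
P | 001111[0]1BB   read 0 → write 1, move stay, go to P
P | 001111[1]1BB   read 1 → write 1, move right, go to Q
Q | 0011111[1]BB   read 1 → write B, move right, go to Q
Q | 0011111B[B]B   read B → write B, move stay, go to S
S | 0011111B[B]B   read B → write B, move left, go to T
T | 0011111[B]BB   read B → write 1, move stay, go to T
T | 0011111[1]BB   read 1 → write 0, move right, go to P
P | 00111110[B]B   read B → write 1, move left, go to P
P | 0011111[0]1B   read 0 → write 1, move stay, go to P
P | 0011111[1]1B   read 1 → write 1, move right, go to Q
Q | 00111111[1]B   read 1 → write B, move right, go to Q
Q | 00111111B[B]   read B → write B, move stay, go to S
S | 00111111B[B]   read B → write B, move left, go to T
T | 00111111[B]B   read B → write 1, move stay, go to T
T | 00111111[1]B
After 28 steps: state T, head at 8, tape 001111111.

state T, head at 8, tape 001111111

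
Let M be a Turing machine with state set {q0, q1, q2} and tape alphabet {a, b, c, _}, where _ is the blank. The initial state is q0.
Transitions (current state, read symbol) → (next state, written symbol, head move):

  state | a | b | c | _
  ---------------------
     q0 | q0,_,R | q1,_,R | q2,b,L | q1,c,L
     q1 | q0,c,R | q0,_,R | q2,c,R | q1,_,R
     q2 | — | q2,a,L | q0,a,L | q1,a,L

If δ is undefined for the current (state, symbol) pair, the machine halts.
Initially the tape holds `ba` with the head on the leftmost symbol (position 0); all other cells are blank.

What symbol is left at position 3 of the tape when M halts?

a

state=q0 head=0 tape=_[b]a__   (q0,b)→(q1,_,R)
state=q1 head=1 tape=__[a]__   (q1,a)→(q0,c,R)
state=q0 head=2 tape=__c[_]_   (q0,_)→(q1,c,L)
state=q1 head=1 tape=__[c]c_   (q1,c)→(q2,c,R)
state=q2 head=2 tape=__c[c]_   (q2,c)→(q0,a,L)
state=q0 head=1 tape=__[c]a_   (q0,c)→(q2,b,L)
state=q2 head=0 tape=_[_]ba_   (q2,_)→(q1,a,L)
state=q1 head=-1 tape=[_]aba_   (q1,_)→(q1,_,R)
state=q1 head=0 tape=_[a]ba_   (q1,a)→(q0,c,R)
state=q0 head=1 tape=_c[b]a_   (q0,b)→(q1,_,R)
state=q1 head=2 tape=_c_[a]_   (q1,a)→(q0,c,R)
state=q0 head=3 tape=_c_c[_]   (q0,_)→(q1,c,L)
state=q1 head=2 tape=_c_[c]c   (q1,c)→(q2,c,R)
state=q2 head=3 tape=_c_c[c]   (q2,c)→(q0,a,L)
state=q0 head=2 tape=_c_[c]a   (q0,c)→(q2,b,L)
state=q2 head=1 tape=_c[_]ba   (q2,_)→(q1,a,L)
state=q1 head=0 tape=_[c]aba   (q1,c)→(q2,c,R)
state=q2 head=1 tape=_c[a]ba
Cell 3 holds a when M halts.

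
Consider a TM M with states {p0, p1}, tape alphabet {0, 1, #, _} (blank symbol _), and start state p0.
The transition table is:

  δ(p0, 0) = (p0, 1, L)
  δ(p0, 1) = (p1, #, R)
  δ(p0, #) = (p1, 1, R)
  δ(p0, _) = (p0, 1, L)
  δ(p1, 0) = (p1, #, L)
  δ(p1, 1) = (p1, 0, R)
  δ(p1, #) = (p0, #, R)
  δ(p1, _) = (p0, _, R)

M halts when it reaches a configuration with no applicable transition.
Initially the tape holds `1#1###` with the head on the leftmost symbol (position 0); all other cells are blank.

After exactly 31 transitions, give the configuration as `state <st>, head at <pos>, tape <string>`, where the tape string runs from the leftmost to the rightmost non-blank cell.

p0 | [1]#1###_______   read 1 → write #, move R, go to p1
p1 | #[#]1###_______   read # → write #, move R, go to p0
p0 | ##[1]###_______   read 1 → write #, move R, go to p1
p1 | ###[#]##_______   read # → write #, move R, go to p0
p0 | ####[#]#_______   read # → write 1, move R, go to p1
p1 | ####1[#]_______   read # → write #, move R, go to p0
p0 | ####1#[_]______   read _ → write 1, move L, go to p0
p0 | ####1[#]1______   read # → write 1, move R, go to p1
p1 | ####11[1]______   read 1 → write 0, move R, go to p1
p1 | ####110[_]_____   read _ → write _, move R, go to p0
p0 | ####110_[_]____   read _ → write 1, move L, go to p0
p0 | ####110[_]1____   read _ → write 1, move L, go to p0
p0 | ####11[0]11____   read 0 → write 1, move L, go to p0
p0 | ####1[1]111____   read 1 → write #, move R, go to p1
p1 | ####1#[1]11____   read 1 → write 0, move R, go to p1
p1 | ####1#0[1]1____   read 1 → write 0, move R, go to p1
p1 | ####1#00[1]____   read 1 → write 0, move R, go to p1
p1 | ####1#000[_]___   read _ → write _, move R, go to p0
p0 | ####1#000_[_]__   read _ → write 1, move L, go to p0
p0 | ####1#000[_]1__   read _ → write 1, move L, go to p0
p0 | ####1#00[0]11__   read 0 → write 1, move L, go to p0
p0 | ####1#0[0]111__   read 0 → write 1, move L, go to p0
p0 | ####1#[0]1111__   read 0 → write 1, move L, go to p0
p0 | ####1[#]11111__   read # → write 1, move R, go to p1
p1 | ####11[1]1111__   read 1 → write 0, move R, go to p1
p1 | ####110[1]111__   read 1 → write 0, move R, go to p1
p1 | ####1100[1]11__   read 1 → write 0, move R, go to p1
p1 | ####11000[1]1__   read 1 → write 0, move R, go to p1
p1 | ####110000[1]__   read 1 → write 0, move R, go to p1
p1 | ####1100000[_]_   read _ → write _, move R, go to p0
p0 | ####1100000_[_]   read _ → write 1, move L, go to p0
p0 | ####1100000[_]1
After 31 steps: state p0, head at 11, tape ####1100000_1.

state p0, head at 11, tape ####1100000_1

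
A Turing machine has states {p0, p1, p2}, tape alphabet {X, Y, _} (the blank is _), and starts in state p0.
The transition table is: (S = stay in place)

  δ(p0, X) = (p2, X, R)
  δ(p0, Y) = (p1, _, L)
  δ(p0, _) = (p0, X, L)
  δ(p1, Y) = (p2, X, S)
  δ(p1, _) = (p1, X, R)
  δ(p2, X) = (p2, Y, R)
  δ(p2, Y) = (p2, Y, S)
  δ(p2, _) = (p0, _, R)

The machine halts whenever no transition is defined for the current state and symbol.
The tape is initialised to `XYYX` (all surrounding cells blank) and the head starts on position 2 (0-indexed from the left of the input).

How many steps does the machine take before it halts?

24

p0 | XY[Y]X______   read Y → write _, move L, go to p1
p1 | X[Y]_X______   read Y → write X, move S, go to p2
p2 | X[X]_X______   read X → write Y, move R, go to p2
p2 | XY[_]X______   read _ → write _, move R, go to p0
p0 | XY_[X]______   read X → write X, move R, go to p2
p2 | XY_X[_]_____   read _ → write _, move R, go to p0
p0 | XY_X_[_]____   read _ → write X, move L, go to p0
p0 | XY_X[_]X____   read _ → write X, move L, go to p0
p0 | XY_[X]XX____   read X → write X, move R, go to p2
p2 | XY_X[X]X____   read X → write Y, move R, go to p2
p2 | XY_XY[X]____   read X → write Y, move R, go to p2
p2 | XY_XYY[_]___   read _ → write _, move R, go to p0
p0 | XY_XYY_[_]__   read _ → write X, move L, go to p0
p0 | XY_XYY[_]X__   read _ → write X, move L, go to p0
p0 | XY_XY[Y]XX__   read Y → write _, move L, go to p1
p1 | XY_X[Y]_XX__   read Y → write X, move S, go to p2
p2 | XY_X[X]_XX__   read X → write Y, move R, go to p2
p2 | XY_XY[_]XX__   read _ → write _, move R, go to p0
p0 | XY_XY_[X]X__   read X → write X, move R, go to p2
p2 | XY_XY_X[X]__   read X → write Y, move R, go to p2
p2 | XY_XY_XY[_]_   read _ → write _, move R, go to p0
p0 | XY_XY_XY_[_]   read _ → write X, move L, go to p0
p0 | XY_XY_XY[_]X   read _ → write X, move L, go to p0
p0 | XY_XY_X[Y]XX   read Y → write _, move L, go to p1
p1 | XY_XY_[X]_XX
M halts after 24 transitions.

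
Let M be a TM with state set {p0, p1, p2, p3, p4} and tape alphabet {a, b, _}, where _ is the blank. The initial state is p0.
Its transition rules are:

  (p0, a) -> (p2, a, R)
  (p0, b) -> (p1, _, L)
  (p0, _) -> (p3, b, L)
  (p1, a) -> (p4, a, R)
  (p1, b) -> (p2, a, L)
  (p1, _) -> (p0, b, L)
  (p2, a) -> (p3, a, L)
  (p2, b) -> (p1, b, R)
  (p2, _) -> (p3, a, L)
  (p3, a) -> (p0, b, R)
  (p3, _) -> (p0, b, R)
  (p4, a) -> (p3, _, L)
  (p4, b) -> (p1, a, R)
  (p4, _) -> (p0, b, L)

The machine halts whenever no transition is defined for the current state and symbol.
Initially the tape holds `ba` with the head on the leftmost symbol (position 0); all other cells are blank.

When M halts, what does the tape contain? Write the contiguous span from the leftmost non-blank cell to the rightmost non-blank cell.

state=p0 head=0 tape=_____[b]a   (p0,b)→(p1,_,L)
state=p1 head=-1 tape=____[_]_a   (p1,_)→(p0,b,L)
state=p0 head=-2 tape=___[_]b_a   (p0,_)→(p3,b,L)
state=p3 head=-3 tape=__[_]bb_a   (p3,_)→(p0,b,R)
state=p0 head=-2 tape=__b[b]b_a   (p0,b)→(p1,_,L)
state=p1 head=-3 tape=__[b]_b_a   (p1,b)→(p2,a,L)
state=p2 head=-4 tape=_[_]a_b_a   (p2,_)→(p3,a,L)
state=p3 head=-5 tape=[_]aa_b_a   (p3,_)→(p0,b,R)
state=p0 head=-4 tape=b[a]a_b_a   (p0,a)→(p2,a,R)
state=p2 head=-3 tape=ba[a]_b_a   (p2,a)→(p3,a,L)
state=p3 head=-4 tape=b[a]a_b_a   (p3,a)→(p0,b,R)
state=p0 head=-3 tape=bb[a]_b_a   (p0,a)→(p2,a,R)
state=p2 head=-2 tape=bba[_]b_a   (p2,_)→(p3,a,L)
state=p3 head=-3 tape=bb[a]ab_a   (p3,a)→(p0,b,R)
state=p0 head=-2 tape=bbb[a]b_a   (p0,a)→(p2,a,R)
state=p2 head=-1 tape=bbba[b]_a   (p2,b)→(p1,b,R)
state=p1 head=0 tape=bbbab[_]a   (p1,_)→(p0,b,L)
state=p0 head=-1 tape=bbba[b]ba   (p0,b)→(p1,_,L)
state=p1 head=-2 tape=bbb[a]_ba   (p1,a)→(p4,a,R)
state=p4 head=-1 tape=bbba[_]ba   (p4,_)→(p0,b,L)
state=p0 head=-2 tape=bbb[a]bba   (p0,a)→(p2,a,R)
state=p2 head=-1 tape=bbba[b]ba   (p2,b)→(p1,b,R)
state=p1 head=0 tape=bbbab[b]a   (p1,b)→(p2,a,L)
state=p2 head=-1 tape=bbba[b]aa   (p2,b)→(p1,b,R)
state=p1 head=0 tape=bbbab[a]a   (p1,a)→(p4,a,R)
state=p4 head=1 tape=bbbaba[a]   (p4,a)→(p3,_,L)
state=p3 head=0 tape=bbbab[a]_   (p3,a)→(p0,b,R)
state=p0 head=1 tape=bbbabb[_]   (p0,_)→(p3,b,L)
state=p3 head=0 tape=bbbab[b]b
The non-blank tape span at halt is bbbabbb.

bbbabbb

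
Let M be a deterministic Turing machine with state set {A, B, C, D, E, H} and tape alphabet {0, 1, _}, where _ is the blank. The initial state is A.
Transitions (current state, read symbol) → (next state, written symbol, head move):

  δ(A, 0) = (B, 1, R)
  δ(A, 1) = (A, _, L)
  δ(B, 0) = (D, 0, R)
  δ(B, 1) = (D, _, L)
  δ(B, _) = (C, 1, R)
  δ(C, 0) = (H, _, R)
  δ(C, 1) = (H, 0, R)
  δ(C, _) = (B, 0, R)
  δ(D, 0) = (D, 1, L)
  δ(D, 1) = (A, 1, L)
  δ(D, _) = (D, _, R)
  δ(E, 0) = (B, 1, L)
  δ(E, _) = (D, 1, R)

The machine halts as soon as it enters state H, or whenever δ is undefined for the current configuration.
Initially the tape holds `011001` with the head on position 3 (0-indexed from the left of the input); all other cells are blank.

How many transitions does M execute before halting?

14

A | 011[0]01   read 0 → write 1, move R, go to B
B | 0111[0]1   read 0 → write 0, move R, go to D
D | 01110[1]   read 1 → write 1, move L, go to A
A | 0111[0]1   read 0 → write 1, move R, go to B
B | 01111[1]   read 1 → write _, move L, go to D
D | 0111[1]_   read 1 → write 1, move L, go to A
A | 011[1]1_   read 1 → write _, move L, go to A
A | 01[1]_1_   read 1 → write _, move L, go to A
A | 0[1]__1_   read 1 → write _, move L, go to A
A | [0]___1_   read 0 → write 1, move R, go to B
B | 1[_]__1_   read _ → write 1, move R, go to C
C | 11[_]_1_   read _ → write 0, move R, go to B
B | 110[_]1_   read _ → write 1, move R, go to C
C | 1101[1]_   read 1 → write 0, move R, go to H
H | 11010[_]
M halts after 14 transitions.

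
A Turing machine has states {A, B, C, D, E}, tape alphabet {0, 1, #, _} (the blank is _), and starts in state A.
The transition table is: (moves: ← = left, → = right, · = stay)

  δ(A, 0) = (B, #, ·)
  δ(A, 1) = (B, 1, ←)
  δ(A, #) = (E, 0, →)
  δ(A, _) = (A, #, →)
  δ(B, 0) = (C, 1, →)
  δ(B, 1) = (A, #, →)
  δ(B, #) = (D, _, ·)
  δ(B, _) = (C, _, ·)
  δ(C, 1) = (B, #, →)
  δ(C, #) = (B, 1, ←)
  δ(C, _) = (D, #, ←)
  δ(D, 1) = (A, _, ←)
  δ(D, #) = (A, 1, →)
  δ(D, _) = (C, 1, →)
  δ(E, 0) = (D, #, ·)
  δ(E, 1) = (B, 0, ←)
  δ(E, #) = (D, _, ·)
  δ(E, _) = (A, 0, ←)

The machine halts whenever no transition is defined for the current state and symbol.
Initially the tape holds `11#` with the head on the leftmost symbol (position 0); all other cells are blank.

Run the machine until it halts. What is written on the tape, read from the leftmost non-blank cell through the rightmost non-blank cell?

1#110#

A | __[1]1#_   read 1 → write 1, move ←, go to B
B | _[_]11#_   read _ → write _, move ·, go to C
C | _[_]11#_   read _ → write #, move ←, go to D
D | [_]#11#_   read _ → write 1, move →, go to C
C | 1[#]11#_   read # → write 1, move ←, go to B
B | [1]111#_   read 1 → write #, move →, go to A
A | #[1]11#_   read 1 → write 1, move ←, go to B
B | [#]111#_   read # → write _, move ·, go to D
D | [_]111#_   read _ → write 1, move →, go to C
C | 1[1]11#_   read 1 → write #, move →, go to B
B | 1#[1]1#_   read 1 → write #, move →, go to A
A | 1##[1]#_   read 1 → write 1, move ←, go to B
B | 1#[#]1#_   read # → write _, move ·, go to D
D | 1#[_]1#_   read _ → write 1, move →, go to C
C | 1#1[1]#_   read 1 → write #, move →, go to B
B | 1#1#[#]_   read # → write _, move ·, go to D
D | 1#1#[_]_   read _ → write 1, move →, go to C
C | 1#1#1[_]   read _ → write #, move ←, go to D
D | 1#1#[1]#   read 1 → write _, move ←, go to A
A | 1#1[#]_#   read # → write 0, move →, go to E
E | 1#10[_]#   read _ → write 0, move ←, go to A
A | 1#1[0]0#   read 0 → write #, move ·, go to B
B | 1#1[#]0#   read # → write _, move ·, go to D
D | 1#1[_]0#   read _ → write 1, move →, go to C
C | 1#11[0]#
The non-blank tape span at halt is 1#110#.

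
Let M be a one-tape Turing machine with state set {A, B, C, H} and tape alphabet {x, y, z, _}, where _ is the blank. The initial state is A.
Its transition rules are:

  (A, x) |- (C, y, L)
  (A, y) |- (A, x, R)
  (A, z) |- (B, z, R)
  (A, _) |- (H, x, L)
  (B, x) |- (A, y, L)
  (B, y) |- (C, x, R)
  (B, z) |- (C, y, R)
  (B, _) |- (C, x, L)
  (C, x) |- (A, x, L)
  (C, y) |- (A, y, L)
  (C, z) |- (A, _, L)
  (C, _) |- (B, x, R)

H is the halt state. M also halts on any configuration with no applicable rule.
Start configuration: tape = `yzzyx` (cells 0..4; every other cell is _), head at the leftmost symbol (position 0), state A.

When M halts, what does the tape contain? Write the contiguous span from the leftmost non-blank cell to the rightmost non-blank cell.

A | ___[y]zzyx   read y → write x, move R, go to A
A | ___x[z]zyx   read z → write z, move R, go to B
B | ___xz[z]yx   read z → write y, move R, go to C
C | ___xzy[y]x   read y → write y, move L, go to A
A | ___xz[y]yx   read y → write x, move R, go to A
A | ___xzx[y]x   read y → write x, move R, go to A
A | ___xzxx[x]   read x → write y, move L, go to C
C | ___xzx[x]y   read x → write x, move L, go to A
A | ___xz[x]xy   read x → write y, move L, go to C
C | ___x[z]yxy   read z → write _, move L, go to A
A | ___[x]_yxy   read x → write y, move L, go to C
C | __[_]y_yxy   read _ → write x, move R, go to B
B | __x[y]_yxy   read y → write x, move R, go to C
C | __xx[_]yxy   read _ → write x, move R, go to B
B | __xxx[y]xy   read y → write x, move R, go to C
C | __xxxx[x]y   read x → write x, move L, go to A
A | __xxx[x]xy   read x → write y, move L, go to C
C | __xx[x]yxy   read x → write x, move L, go to A
A | __x[x]xyxy   read x → write y, move L, go to C
C | __[x]yxyxy   read x → write x, move L, go to A
A | _[_]xyxyxy   read _ → write x, move L, go to H
H | [_]xxyxyxy
The non-blank tape span at halt is xxyxyxy.

xxyxyxy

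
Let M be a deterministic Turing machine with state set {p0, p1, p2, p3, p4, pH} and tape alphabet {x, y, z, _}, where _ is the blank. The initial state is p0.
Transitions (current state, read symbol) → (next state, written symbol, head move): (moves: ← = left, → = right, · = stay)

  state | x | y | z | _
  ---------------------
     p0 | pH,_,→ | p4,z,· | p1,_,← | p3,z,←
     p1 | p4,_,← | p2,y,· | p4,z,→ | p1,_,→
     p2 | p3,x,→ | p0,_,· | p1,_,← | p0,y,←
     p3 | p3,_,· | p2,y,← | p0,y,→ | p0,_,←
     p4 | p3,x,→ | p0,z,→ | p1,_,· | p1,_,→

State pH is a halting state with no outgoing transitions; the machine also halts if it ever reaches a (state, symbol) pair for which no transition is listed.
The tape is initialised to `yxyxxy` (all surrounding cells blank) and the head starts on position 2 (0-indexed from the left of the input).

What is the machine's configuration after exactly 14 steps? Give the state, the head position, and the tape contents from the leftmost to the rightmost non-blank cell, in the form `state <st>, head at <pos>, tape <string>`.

state=p0 head=2 tape=yx[y]xxy   (p0,y)→(p4,z,·)
state=p4 head=2 tape=yx[z]xxy   (p4,z)→(p1,_,·)
state=p1 head=2 tape=yx[_]xxy   (p1,_)→(p1,_,→)
state=p1 head=3 tape=yx_[x]xy   (p1,x)→(p4,_,←)
state=p4 head=2 tape=yx[_]_xy   (p4,_)→(p1,_,→)
state=p1 head=3 tape=yx_[_]xy   (p1,_)→(p1,_,→)
state=p1 head=4 tape=yx__[x]y   (p1,x)→(p4,_,←)
state=p4 head=3 tape=yx_[_]_y   (p4,_)→(p1,_,→)
state=p1 head=4 tape=yx__[_]y   (p1,_)→(p1,_,→)
state=p1 head=5 tape=yx___[y]   (p1,y)→(p2,y,·)
state=p2 head=5 tape=yx___[y]   (p2,y)→(p0,_,·)
state=p0 head=5 tape=yx___[_]   (p0,_)→(p3,z,←)
state=p3 head=4 tape=yx__[_]z   (p3,_)→(p0,_,←)
state=p0 head=3 tape=yx_[_]_z   (p0,_)→(p3,z,←)
state=p3 head=2 tape=yx[_]z_z
After 14 steps: state p3, head at 2, tape yx_z_z.

state p3, head at 2, tape yx_z_z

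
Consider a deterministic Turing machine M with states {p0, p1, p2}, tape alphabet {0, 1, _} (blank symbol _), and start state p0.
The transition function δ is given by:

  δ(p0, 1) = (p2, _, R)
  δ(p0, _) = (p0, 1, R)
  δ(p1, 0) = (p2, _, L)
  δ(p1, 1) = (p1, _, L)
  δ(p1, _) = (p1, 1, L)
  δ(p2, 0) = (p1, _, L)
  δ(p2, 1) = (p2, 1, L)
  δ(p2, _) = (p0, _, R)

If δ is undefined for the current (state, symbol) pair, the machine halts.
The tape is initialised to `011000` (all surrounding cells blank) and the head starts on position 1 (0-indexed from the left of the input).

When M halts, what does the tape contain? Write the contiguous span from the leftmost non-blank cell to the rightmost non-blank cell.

p0 | _0[1]1000   read 1 → write _, move R, go to p2
p2 | _0_[1]000   read 1 → write 1, move L, go to p2
p2 | _0[_]1000   read _ → write _, move R, go to p0
p0 | _0_[1]000   read 1 → write _, move R, go to p2
p2 | _0__[0]00   read 0 → write _, move L, go to p1
p1 | _0_[_]_00   read _ → write 1, move L, go to p1
p1 | _0[_]1_00   read _ → write 1, move L, go to p1
p1 | _[0]11_00   read 0 → write _, move L, go to p2
p2 | [_]_11_00   read _ → write _, move R, go to p0
p0 | _[_]11_00   read _ → write 1, move R, go to p0
p0 | _1[1]1_00   read 1 → write _, move R, go to p2
p2 | _1_[1]_00   read 1 → write 1, move L, go to p2
p2 | _1[_]1_00   read _ → write _, move R, go to p0
p0 | _1_[1]_00   read 1 → write _, move R, go to p2
p2 | _1__[_]00   read _ → write _, move R, go to p0
p0 | _1___[0]0
The non-blank tape span at halt is 1___00.

1___00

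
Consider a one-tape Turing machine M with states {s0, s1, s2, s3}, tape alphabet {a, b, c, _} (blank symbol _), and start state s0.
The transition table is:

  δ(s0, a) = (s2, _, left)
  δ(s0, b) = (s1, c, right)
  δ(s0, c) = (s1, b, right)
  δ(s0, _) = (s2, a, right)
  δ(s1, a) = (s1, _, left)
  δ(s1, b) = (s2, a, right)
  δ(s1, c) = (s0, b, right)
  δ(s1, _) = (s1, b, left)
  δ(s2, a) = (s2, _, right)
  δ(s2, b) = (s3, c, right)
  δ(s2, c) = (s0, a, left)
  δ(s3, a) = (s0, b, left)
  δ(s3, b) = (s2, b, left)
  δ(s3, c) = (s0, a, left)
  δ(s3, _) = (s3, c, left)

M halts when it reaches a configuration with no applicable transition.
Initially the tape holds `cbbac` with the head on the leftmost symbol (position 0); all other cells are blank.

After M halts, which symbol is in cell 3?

_

state=s0 head=0 tape=_[c]bbac_   (s0,c)→(s1,b,right)
state=s1 head=1 tape=_b[b]bac_   (s1,b)→(s2,a,right)
state=s2 head=2 tape=_ba[b]ac_   (s2,b)→(s3,c,right)
state=s3 head=3 tape=_bac[a]c_   (s3,a)→(s0,b,left)
state=s0 head=2 tape=_ba[c]bc_   (s0,c)→(s1,b,right)
state=s1 head=3 tape=_bab[b]c_   (s1,b)→(s2,a,right)
state=s2 head=4 tape=_baba[c]_   (s2,c)→(s0,a,left)
state=s0 head=3 tape=_bab[a]a_   (s0,a)→(s2,_,left)
state=s2 head=2 tape=_ba[b]_a_   (s2,b)→(s3,c,right)
state=s3 head=3 tape=_bac[_]a_   (s3,_)→(s3,c,left)
state=s3 head=2 tape=_ba[c]ca_   (s3,c)→(s0,a,left)
state=s0 head=1 tape=_b[a]aca_   (s0,a)→(s2,_,left)
state=s2 head=0 tape=_[b]_aca_   (s2,b)→(s3,c,right)
state=s3 head=1 tape=_c[_]aca_   (s3,_)→(s3,c,left)
state=s3 head=0 tape=_[c]caca_   (s3,c)→(s0,a,left)
state=s0 head=-1 tape=[_]acaca_   (s0,_)→(s2,a,right)
state=s2 head=0 tape=a[a]caca_   (s2,a)→(s2,_,right)
state=s2 head=1 tape=a_[c]aca_   (s2,c)→(s0,a,left)
state=s0 head=0 tape=a[_]aaca_   (s0,_)→(s2,a,right)
state=s2 head=1 tape=aa[a]aca_   (s2,a)→(s2,_,right)
state=s2 head=2 tape=aa_[a]ca_   (s2,a)→(s2,_,right)
state=s2 head=3 tape=aa__[c]a_   (s2,c)→(s0,a,left)
state=s0 head=2 tape=aa_[_]aa_   (s0,_)→(s2,a,right)
state=s2 head=3 tape=aa_a[a]a_   (s2,a)→(s2,_,right)
state=s2 head=4 tape=aa_a_[a]_   (s2,a)→(s2,_,right)
state=s2 head=5 tape=aa_a__[_]
Cell 3 holds _ when M halts.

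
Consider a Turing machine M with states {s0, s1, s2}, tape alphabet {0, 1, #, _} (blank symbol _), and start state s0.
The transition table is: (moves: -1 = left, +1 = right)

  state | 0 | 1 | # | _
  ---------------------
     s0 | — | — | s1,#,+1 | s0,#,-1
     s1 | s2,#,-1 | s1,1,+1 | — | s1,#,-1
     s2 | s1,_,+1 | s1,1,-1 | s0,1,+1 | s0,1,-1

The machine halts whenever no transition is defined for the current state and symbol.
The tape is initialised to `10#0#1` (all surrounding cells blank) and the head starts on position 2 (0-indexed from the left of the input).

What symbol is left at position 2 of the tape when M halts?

state=s0 head=2 tape=10[#]0#1   (s0,#)→(s1,#,+1)
state=s1 head=3 tape=10#[0]#1   (s1,0)→(s2,#,-1)
state=s2 head=2 tape=10[#]##1   (s2,#)→(s0,1,+1)
state=s0 head=3 tape=101[#]#1   (s0,#)→(s1,#,+1)
state=s1 head=4 tape=101#[#]1
Cell 2 holds 1 when M halts.

1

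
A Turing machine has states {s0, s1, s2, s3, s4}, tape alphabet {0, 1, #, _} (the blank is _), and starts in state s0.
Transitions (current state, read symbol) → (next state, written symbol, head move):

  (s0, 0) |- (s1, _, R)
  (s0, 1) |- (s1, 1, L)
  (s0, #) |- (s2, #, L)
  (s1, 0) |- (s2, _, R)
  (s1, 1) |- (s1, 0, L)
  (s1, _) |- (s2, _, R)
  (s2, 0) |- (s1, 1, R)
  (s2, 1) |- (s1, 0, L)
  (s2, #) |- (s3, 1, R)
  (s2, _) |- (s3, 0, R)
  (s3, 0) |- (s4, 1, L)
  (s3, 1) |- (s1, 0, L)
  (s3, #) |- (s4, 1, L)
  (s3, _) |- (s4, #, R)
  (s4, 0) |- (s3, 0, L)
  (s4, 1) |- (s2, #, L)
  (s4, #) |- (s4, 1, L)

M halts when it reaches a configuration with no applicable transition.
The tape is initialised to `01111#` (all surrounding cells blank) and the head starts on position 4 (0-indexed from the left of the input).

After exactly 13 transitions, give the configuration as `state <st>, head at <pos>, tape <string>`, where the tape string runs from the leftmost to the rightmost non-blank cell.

state=s0 head=4 tape=0111[1]#   (s0,1)→(s1,1,L)
state=s1 head=3 tape=011[1]1#   (s1,1)→(s1,0,L)
state=s1 head=2 tape=01[1]01#   (s1,1)→(s1,0,L)
state=s1 head=1 tape=0[1]001#   (s1,1)→(s1,0,L)
state=s1 head=0 tape=[0]0001#   (s1,0)→(s2,_,R)
state=s2 head=1 tape=_[0]001#   (s2,0)→(s1,1,R)
state=s1 head=2 tape=_1[0]01#   (s1,0)→(s2,_,R)
state=s2 head=3 tape=_1_[0]1#   (s2,0)→(s1,1,R)
state=s1 head=4 tape=_1_1[1]#   (s1,1)→(s1,0,L)
state=s1 head=3 tape=_1_[1]0#   (s1,1)→(s1,0,L)
state=s1 head=2 tape=_1[_]00#   (s1,_)→(s2,_,R)
state=s2 head=3 tape=_1_[0]0#   (s2,0)→(s1,1,R)
state=s1 head=4 tape=_1_1[0]#   (s1,0)→(s2,_,R)
state=s2 head=5 tape=_1_1_[#]
After 13 steps: state s2, head at 5, tape 1_1_#.

state s2, head at 5, tape 1_1_#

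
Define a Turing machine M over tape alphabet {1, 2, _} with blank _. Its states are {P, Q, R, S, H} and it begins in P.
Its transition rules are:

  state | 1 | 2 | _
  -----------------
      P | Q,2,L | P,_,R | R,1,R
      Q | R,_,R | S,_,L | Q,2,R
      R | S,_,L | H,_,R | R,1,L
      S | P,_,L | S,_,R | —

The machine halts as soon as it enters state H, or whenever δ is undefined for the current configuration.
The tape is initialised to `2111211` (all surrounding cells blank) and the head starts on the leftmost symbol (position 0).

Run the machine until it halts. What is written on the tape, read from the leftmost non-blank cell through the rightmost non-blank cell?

11211

state=P head=0 tape=[2]111211   (P,2)→(P,_,R)
state=P head=1 tape=_[1]11211   (P,1)→(Q,2,L)
state=Q head=0 tape=[_]211211   (Q,_)→(Q,2,R)
state=Q head=1 tape=2[2]11211   (Q,2)→(S,_,L)
state=S head=0 tape=[2]_11211   (S,2)→(S,_,R)
state=S head=1 tape=_[_]11211
The non-blank tape span at halt is 11211.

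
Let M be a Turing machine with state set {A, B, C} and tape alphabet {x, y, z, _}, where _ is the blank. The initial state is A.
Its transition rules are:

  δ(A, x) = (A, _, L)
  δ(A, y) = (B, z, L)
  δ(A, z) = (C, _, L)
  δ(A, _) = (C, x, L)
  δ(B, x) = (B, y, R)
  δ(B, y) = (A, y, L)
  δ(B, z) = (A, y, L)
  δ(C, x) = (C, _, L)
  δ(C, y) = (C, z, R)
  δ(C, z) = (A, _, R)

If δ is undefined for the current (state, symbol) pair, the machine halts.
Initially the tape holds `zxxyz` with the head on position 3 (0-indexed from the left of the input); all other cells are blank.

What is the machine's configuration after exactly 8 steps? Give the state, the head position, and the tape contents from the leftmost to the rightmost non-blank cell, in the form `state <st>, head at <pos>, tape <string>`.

state A, head at -1, tape yzyyz

A | _zxx[y]z   read y → write z, move L, go to B
B | _zx[x]zz   read x → write y, move R, go to B
B | _zxy[z]z   read z → write y, move L, go to A
A | _zx[y]yz   read y → write z, move L, go to B
B | _z[x]zyz   read x → write y, move R, go to B
B | _zy[z]yz   read z → write y, move L, go to A
A | _z[y]yyz   read y → write z, move L, go to B
B | _[z]zyyz   read z → write y, move L, go to A
A | [_]yzyyz
After 8 steps: state A, head at -1, tape yzyyz.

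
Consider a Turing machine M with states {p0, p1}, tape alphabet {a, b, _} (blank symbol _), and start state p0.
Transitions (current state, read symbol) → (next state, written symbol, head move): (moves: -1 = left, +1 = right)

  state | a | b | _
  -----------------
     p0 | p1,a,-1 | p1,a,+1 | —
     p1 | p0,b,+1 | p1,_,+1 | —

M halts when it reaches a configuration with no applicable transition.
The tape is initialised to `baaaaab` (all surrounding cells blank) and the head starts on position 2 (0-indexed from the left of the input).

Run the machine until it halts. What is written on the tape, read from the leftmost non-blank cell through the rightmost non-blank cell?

b____ba

state=p0 head=2 tape=ba[a]aaab_   (p0,a)→(p1,a,-1)
state=p1 head=1 tape=b[a]aaaab_   (p1,a)→(p0,b,+1)
state=p0 head=2 tape=bb[a]aaab_   (p0,a)→(p1,a,-1)
state=p1 head=1 tape=b[b]aaaab_   (p1,b)→(p1,_,+1)
state=p1 head=2 tape=b_[a]aaab_   (p1,a)→(p0,b,+1)
state=p0 head=3 tape=b_b[a]aab_   (p0,a)→(p1,a,-1)
state=p1 head=2 tape=b_[b]aaab_   (p1,b)→(p1,_,+1)
state=p1 head=3 tape=b__[a]aab_   (p1,a)→(p0,b,+1)
state=p0 head=4 tape=b__b[a]ab_   (p0,a)→(p1,a,-1)
state=p1 head=3 tape=b__[b]aab_   (p1,b)→(p1,_,+1)
state=p1 head=4 tape=b___[a]ab_   (p1,a)→(p0,b,+1)
state=p0 head=5 tape=b___b[a]b_   (p0,a)→(p1,a,-1)
state=p1 head=4 tape=b___[b]ab_   (p1,b)→(p1,_,+1)
state=p1 head=5 tape=b____[a]b_   (p1,a)→(p0,b,+1)
state=p0 head=6 tape=b____b[b]_   (p0,b)→(p1,a,+1)
state=p1 head=7 tape=b____ba[_]
The non-blank tape span at halt is b____ba.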